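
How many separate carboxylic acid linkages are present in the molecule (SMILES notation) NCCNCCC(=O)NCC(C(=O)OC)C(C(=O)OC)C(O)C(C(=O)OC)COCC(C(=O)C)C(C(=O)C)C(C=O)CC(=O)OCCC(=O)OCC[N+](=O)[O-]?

Working along the chain:
  H2NCH2: –NH2 on an sp³ carbon with no adjacent C=O → amine.
  CH2NHCH2: C–N–C with sp³ carbons and no adjacent C=O → amine (secondary).
  CH2CONHCH2: –C(=O)–N– linkage → amide (the N is not an amine).
  CH(COOCH3): pendant –COOCH3: carbonyl C bonded to C and –OCH3 → ester.
  CH(COOCH3): pendant –COOCH3: carbonyl C bonded to C and –OCH3 → ester.
  CH(OH): –OH on an sp³ carbon → alcohol (secondary).
  CH(COOCH3): pendant –COOCH3: carbonyl C bonded to C and –OCH3 → ester.
  CH2OCH2: C–O–C with sp³ carbons on both sides and no adjacent C=O → ether.
  CH(COCH3): pendant –COCH3: carbonyl C bonded to two carbons → ketone.
  CH(COCH3): pendant –COCH3: carbonyl C bonded to two carbons → ketone.
  CH(CHO): pendant –CHO: carbonyl C bonded to C and H → aldehyde.
  CH2COOCH2: –C(=O)–O–C with C on the carbonyl side → ester.
  CH2COOCH2: –C(=O)–O–C with C on the carbonyl side → ester.
  CH2NO2: –NO2 on carbon → nitro group.
No segment is a carboxylic acid: CH2CONHCH2 is amide, not carboxylic acid; CH(COOCH3) is ester, not carboxylic acid; CH(COOCH3) is ester, not carboxylic acid. → 0.

0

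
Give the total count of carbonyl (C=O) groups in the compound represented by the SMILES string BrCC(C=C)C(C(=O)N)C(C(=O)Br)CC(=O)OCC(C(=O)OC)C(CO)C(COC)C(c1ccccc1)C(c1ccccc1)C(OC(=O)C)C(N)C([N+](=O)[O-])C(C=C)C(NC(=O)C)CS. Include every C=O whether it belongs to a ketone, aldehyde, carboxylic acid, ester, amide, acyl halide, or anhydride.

6

CH(CONH2): amide, 1 C=O (running total 1).
CH(COBr): acyl halide, 1 C=O (running total 2).
CH2COOCH2: ester, 1 C=O (running total 3).
CH(COOCH3): ester, 1 C=O (running total 4).
CH(OCOCH3): ester, 1 C=O (running total 5).
CH(NHCOCH3): amide, 1 C=O (running total 6).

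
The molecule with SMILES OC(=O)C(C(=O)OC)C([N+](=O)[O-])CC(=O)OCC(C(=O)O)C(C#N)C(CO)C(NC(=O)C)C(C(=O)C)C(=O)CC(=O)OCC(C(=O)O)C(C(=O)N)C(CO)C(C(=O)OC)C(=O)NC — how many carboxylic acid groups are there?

Reading the structure from left to right:
  HOOC: –COOH: carbonyl C bonded to –OH and C → carboxylic acid (the –OH is not a separate alcohol).
  CH(COOCH3): pendant –COOCH3: carbonyl C bonded to C and –OCH3 → ester.
  CH(NO2): –NO2 on an sp³ carbon → nitro (the N=O is not a carbonyl).
  CH2COOCH2: –C(=O)–O–C with C on the carbonyl side → ester.
  CH(COOH): pendant –COOH: carbonyl C bonded to C and –OH → carboxylic acid.
  CH(CN): pendant –C≡N: nitrile.
  CH(CH2OH): pendant –CH2OH on an sp³ backbone C → alcohol.
  CH(NHCOCH3): pendant –NHC(=O)CH3: N bonded to a carbonyl → amide (not amine).
  CH(COCH3): pendant –COCH3: carbonyl C bonded to two carbons → ketone.
  CO: –C(=O)– with carbon on both sides → ketone.
  CH2COOCH2: –C(=O)–O–C with C on the carbonyl side → ester.
  CH(COOH): pendant –COOH: carbonyl C bonded to C and –OH → carboxylic acid.
  CH(CONH2): pendant –CONH2: carbonyl C bonded to C and N → amide.
  CH(CH2OH): pendant –CH2OH on an sp³ backbone C → alcohol.
  CH(COOCH3): pendant –COOCH3: carbonyl C bonded to C and –OCH3 → ester.
  CONHCH3: –C(=O)NHCH3: carbonyl C bonded to C and to N → amide (the N is not an amine).
Carboxylic acid appears at: HOOC, CH(COOH), CH(COOH) → 3.

3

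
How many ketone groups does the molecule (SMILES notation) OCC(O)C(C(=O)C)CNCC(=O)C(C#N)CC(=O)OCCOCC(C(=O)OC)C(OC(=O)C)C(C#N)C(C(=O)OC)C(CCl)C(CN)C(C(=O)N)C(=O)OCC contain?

2

Taking each segment in turn:
  HOCH2: HO– on an sp³ carbon → alcohol.
  CH(OH): –OH on an sp³ carbon → alcohol (secondary).
  CH(COCH3): pendant –COCH3: carbonyl C bonded to two carbons → ketone.
  CH2NHCH2: C–N–C with sp³ carbons and no adjacent C=O → amine (secondary).
  CO: –C(=O)– with carbon on both sides → ketone.
  CH(CN): pendant –C≡N: nitrile.
  CH2COOCH2: –C(=O)–O–C with C on the carbonyl side → ester.
  CH2OCH2: C–O–C with sp³ carbons on both sides and no adjacent C=O → ether.
  CH(COOCH3): pendant –COOCH3: carbonyl C bonded to C and –OCH3 → ester.
  CH(OCOCH3): pendant –OC(=O)CH3: an acyloxy group → ester.
  CH(CN): pendant –C≡N: nitrile.
  CH(COOCH3): pendant –COOCH3: carbonyl C bonded to C and –OCH3 → ester.
  CH(CH2Cl): pendant –CH2X: halogen on sp³ carbon → alkyl halide.
  CH(CH2NH2): pendant –CH2NH2: N on sp³ C, no adjacent C=O → amine.
  CH(CONH2): pendant –CONH2: carbonyl C bonded to C and N → amide.
  COOCH2CH3: –C(=O)OCH2CH3: carbonyl C bonded to C and to –OEt → ester.
Ketone appears at: CH(COCH3), CO → 2.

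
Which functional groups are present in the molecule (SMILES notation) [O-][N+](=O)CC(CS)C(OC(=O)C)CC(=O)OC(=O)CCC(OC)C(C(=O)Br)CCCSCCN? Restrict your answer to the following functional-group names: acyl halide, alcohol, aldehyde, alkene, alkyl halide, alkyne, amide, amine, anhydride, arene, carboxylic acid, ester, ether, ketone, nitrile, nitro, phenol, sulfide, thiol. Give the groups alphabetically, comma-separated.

acyl halide, amine, anhydride, ester, ether, nitro, sulfide, thiol

Taking each segment in turn:
  O2NCH2: –NO2 on carbon → nitro group.
  CH(CH2SH): pendant –CH2SH → thiol.
  CH(OCOCH3): pendant –OC(=O)CH3: an acyloxy group → ester.
  CH2CO-O-COCH2: two acyl groups sharing one oxygen, –C(=O)–O–C(=O)– → anhydride.
  CH(OCH3): pendant –OCH3: C–O–C with sp³ C, no adjacent C=O → ether.
  CH(COBr): pendant –C(=O)X: carbonyl C bonded to C and halogen → acyl halide.
  CH2SCH2: C–S–C linkage → sulfide (thioether).
  CH2NH2: –NH2 on an sp³ carbon with no adjacent C=O → amine.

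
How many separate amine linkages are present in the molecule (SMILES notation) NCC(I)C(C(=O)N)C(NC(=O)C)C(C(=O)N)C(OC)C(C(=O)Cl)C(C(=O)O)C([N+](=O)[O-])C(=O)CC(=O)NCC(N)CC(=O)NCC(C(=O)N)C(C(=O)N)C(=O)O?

Taking each segment in turn:
  H2NCH2: –NH2 on an sp³ carbon with no adjacent C=O → amine.
  CH(I): halogen on an sp³ carbon → alkyl halide.
  CH(CONH2): pendant –CONH2: carbonyl C bonded to C and N → amide.
  CH(NHCOCH3): pendant –NHC(=O)CH3: N bonded to a carbonyl → amide (not amine).
  CH(CONH2): pendant –CONH2: carbonyl C bonded to C and N → amide.
  CH(OCH3): pendant –OCH3: C–O–C with sp³ C, no adjacent C=O → ether.
  CH(COCl): pendant –C(=O)X: carbonyl C bonded to C and halogen → acyl halide.
  CH(COOH): pendant –COOH: carbonyl C bonded to C and –OH → carboxylic acid.
  CH(NO2): –NO2 on an sp³ carbon → nitro (the N=O is not a carbonyl).
  CO: –C(=O)– with carbon on both sides → ketone.
  CH2CONHCH2: –C(=O)–N– linkage → amide (the N is not an amine).
  CH(NH2): –NH2 on an sp³ carbon with no adjacent C=O → amine.
  CH2CONHCH2: –C(=O)–N– linkage → amide (the N is not an amine).
  CH(CONH2): pendant –CONH2: carbonyl C bonded to C and N → amide.
  CH(CONH2): pendant –CONH2: carbonyl C bonded to C and N → amide.
  COOH: –COOH: carbonyl C bonded to –OH and C → carboxylic acid (the –OH is not a separate alcohol).
Amine appears at: H2NCH2, CH(NH2) → 2.

2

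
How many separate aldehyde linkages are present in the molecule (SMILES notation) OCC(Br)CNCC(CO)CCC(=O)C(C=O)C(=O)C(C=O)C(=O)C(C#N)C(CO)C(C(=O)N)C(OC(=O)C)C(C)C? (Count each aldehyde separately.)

2

Reading the structure from left to right:
  HOCH2: HO– on an sp³ carbon → alcohol.
  CH(Br): halogen on an sp³ carbon → alkyl halide.
  CH2NHCH2: C–N–C with sp³ carbons and no adjacent C=O → amine (secondary).
  CH(CH2OH): pendant –CH2OH on an sp³ backbone C → alcohol.
  CO: –C(=O)– with carbon on both sides → ketone.
  CH(CHO): pendant –CHO: carbonyl C bonded to C and H → aldehyde.
  CO: –C(=O)– with carbon on both sides → ketone.
  CH(CHO): pendant –CHO: carbonyl C bonded to C and H → aldehyde.
  CO: –C(=O)– with carbon on both sides → ketone.
  CH(CN): pendant –C≡N: nitrile.
  CH(CH2OH): pendant –CH2OH on an sp³ backbone C → alcohol.
  CH(CONH2): pendant –CONH2: carbonyl C bonded to C and N → amide.
  CH(OCOCH3): pendant –OC(=O)CH3: an acyloxy group → ester.
Aldehyde appears at: CH(CHO), CH(CHO) → 2.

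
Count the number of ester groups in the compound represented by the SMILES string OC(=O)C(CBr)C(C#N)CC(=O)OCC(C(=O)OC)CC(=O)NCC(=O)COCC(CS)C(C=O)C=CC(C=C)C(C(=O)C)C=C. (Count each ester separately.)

2

–COOH: carbonyl C bonded to –OH and C → carboxylic acid (the –OH is not a separate alcohol).
pendant –CH2X: halogen on sp³ carbon → alkyl halide.
pendant –C≡N: nitrile.
–C(=O)–O–C with C on the carbonyl side → ester.
pendant –COOCH3: carbonyl C bonded to C and –OCH3 → ester.
–C(=O)–N– linkage → amide (the N is not an amine).
–C(=O)– with carbon on both sides → ketone.
C–O–C with sp³ carbons on both sides and no adjacent C=O → ether.
pendant –CH2SH → thiol.
pendant –CHO: carbonyl C bonded to C and H → aldehyde.
C=C double bond → alkene.
pendant –CH=CH2: C=C double bond → alkene.
pendant –COCH3: carbonyl C bonded to two carbons → ketone.
C=C double bond → alkene.
Ester appears at: CH2COOCH2, CH(COOCH3) → 2.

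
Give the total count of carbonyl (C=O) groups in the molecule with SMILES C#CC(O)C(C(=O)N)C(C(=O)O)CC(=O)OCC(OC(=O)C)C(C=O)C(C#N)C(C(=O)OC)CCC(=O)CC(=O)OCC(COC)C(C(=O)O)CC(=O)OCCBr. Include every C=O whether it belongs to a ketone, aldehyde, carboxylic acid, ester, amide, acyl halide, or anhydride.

CH(CONH2): amide, 1 C=O (running total 1).
CH(COOH): carboxylic acid, 1 C=O (running total 2).
CH2COOCH2: ester, 1 C=O (running total 3).
CH(OCOCH3): ester, 1 C=O (running total 4).
CH(CHO): aldehyde, 1 C=O (running total 5).
CH(COOCH3): ester, 1 C=O (running total 6).
CO: ketone, 1 C=O (running total 7).
CH2COOCH2: ester, 1 C=O (running total 8).
CH(COOH): carboxylic acid, 1 C=O (running total 9).
CH2COOCH2: ester, 1 C=O (running total 10).

10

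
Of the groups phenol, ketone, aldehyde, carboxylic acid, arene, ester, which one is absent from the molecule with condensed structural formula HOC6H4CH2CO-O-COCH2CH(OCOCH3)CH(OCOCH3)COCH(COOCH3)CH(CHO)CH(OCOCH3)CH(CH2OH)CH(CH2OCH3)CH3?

arene: present (HOC6H4 — –OH attached directly to an aromatic ring → phenol (not alcohol); the ring itself is an arene).
ketone: present (CO — –C(=O)– with carbon on both sides → ketone).
phenol: present (HOC6H4 — –OH attached directly to an aromatic ring → phenol (not alcohol); the ring itself is an arene).
ester: present (CH(OCOCH3) — pendant –OC(=O)CH3: an acyloxy group → ester).
aldehyde: present (CH(CHO) — pendant –CHO: carbonyl C bonded to C and H → aldehyde).
carboxylic acid: absent. In each of CH(OCOCH3) and CH(COOCH3), the acyl oxygen is bonded to carbon (–O–C), not to H, so this is an ester.

carboxylic acid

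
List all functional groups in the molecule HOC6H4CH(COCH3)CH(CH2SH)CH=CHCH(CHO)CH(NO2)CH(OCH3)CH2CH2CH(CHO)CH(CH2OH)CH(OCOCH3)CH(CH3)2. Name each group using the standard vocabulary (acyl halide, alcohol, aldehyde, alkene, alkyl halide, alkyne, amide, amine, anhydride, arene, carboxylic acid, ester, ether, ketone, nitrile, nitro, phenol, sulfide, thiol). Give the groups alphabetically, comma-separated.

alcohol, aldehyde, alkene, arene, ester, ether, ketone, nitro, phenol, thiol

–OH attached directly to an aromatic ring → phenol (not alcohol); the ring itself is an arene.
pendant –COCH3: carbonyl C bonded to two carbons → ketone.
pendant –CH2SH → thiol.
C=C double bond → alkene.
pendant –CHO: carbonyl C bonded to C and H → aldehyde.
–NO2 on an sp³ carbon → nitro (the N=O is not a carbonyl).
pendant –OCH3: C–O–C with sp³ C, no adjacent C=O → ether.
pendant –CHO: carbonyl C bonded to C and H → aldehyde.
pendant –CH2OH on an sp³ backbone C → alcohol.
pendant –OC(=O)CH3: an acyloxy group → ester.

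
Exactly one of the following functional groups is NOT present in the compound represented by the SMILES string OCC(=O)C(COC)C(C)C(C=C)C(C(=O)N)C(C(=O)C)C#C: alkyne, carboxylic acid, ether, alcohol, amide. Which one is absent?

amide: present (CH(CONH2) — pendant –CONH2: carbonyl C bonded to C and N → amide).
alcohol: present (HOCH2 — HO– on an sp³ carbon → alcohol).
ether: present (CH(CH2OCH3) — pendant –CH2OCH3: C–O–C linkage → ether).
alkyne: present (C≡CH — C≡C triple bond → alkyne).
carboxylic acid: absent. In CH(CONH2), the carbonyl is bonded to nitrogen, not to –OH; that is an amide.

carboxylic acid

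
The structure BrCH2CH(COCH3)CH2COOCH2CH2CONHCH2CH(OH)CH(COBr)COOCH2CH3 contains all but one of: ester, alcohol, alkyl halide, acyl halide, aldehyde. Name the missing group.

ester: present (CH2COOCH2 — –C(=O)–O–C with C on the carbonyl side → ester).
acyl halide: present (CH(COBr) — pendant –C(=O)X: carbonyl C bonded to C and halogen → acyl halide).
alcohol: present (CH(OH) — –OH on an sp³ carbon → alcohol (secondary)).
alkyl halide: present (BrCH2 — halogen on an sp³ carbon → alkyl halide).
aldehyde: absent. In CH(COCH3), the carbonyl carbon is bonded to two carbons, so it is a ketone, not an aldehyde.

aldehyde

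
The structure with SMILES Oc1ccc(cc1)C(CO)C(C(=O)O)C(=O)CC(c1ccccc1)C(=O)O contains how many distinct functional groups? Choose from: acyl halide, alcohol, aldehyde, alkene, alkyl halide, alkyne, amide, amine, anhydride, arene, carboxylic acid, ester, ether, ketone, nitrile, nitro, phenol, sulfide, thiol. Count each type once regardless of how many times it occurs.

Taking each segment in turn:
  HOC6H4: –OH attached directly to an aromatic ring → phenol (not alcohol); the ring itself is an arene.
  CH(CH2OH): pendant –CH2OH on an sp³ backbone C → alcohol.
  CH(COOH): pendant –COOH: carbonyl C bonded to C and –OH → carboxylic acid.
  CO: –C(=O)– with carbon on both sides → ketone.
  CH(C6H5): pendant –C6H5: benzene ring → arene.
  COOH: –COOH: carbonyl C bonded to –OH and C → carboxylic acid (the –OH is not a separate alcohol).
Distinct types present: alcohol, arene, carboxylic acid, ketone, phenol.

5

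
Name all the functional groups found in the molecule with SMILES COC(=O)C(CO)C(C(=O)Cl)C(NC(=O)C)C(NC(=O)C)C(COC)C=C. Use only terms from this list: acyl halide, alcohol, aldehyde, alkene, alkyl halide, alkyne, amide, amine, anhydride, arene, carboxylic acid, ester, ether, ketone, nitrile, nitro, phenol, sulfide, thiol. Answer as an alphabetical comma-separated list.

acyl halide, alcohol, alkene, amide, ester, ether

CH3O–C(=O)–: carbonyl C bonded to C and to –OCH3 → ester (not ketone + ether).
pendant –CH2OH on an sp³ backbone C → alcohol.
pendant –C(=O)X: carbonyl C bonded to C and halogen → acyl halide.
pendant –NHC(=O)CH3: N bonded to a carbonyl → amide (not amine).
pendant –NHC(=O)CH3: N bonded to a carbonyl → amide (not amine).
pendant –CH2OCH3: C–O–C linkage → ether.
C=C double bond → alkene.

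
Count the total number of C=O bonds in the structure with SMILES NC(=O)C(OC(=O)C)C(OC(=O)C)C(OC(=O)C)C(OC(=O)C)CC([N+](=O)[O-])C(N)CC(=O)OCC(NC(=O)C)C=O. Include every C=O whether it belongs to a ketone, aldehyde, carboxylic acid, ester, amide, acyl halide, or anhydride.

H2NCO: amide, 1 C=O (running total 1).
CH(OCOCH3): ester, 1 C=O (running total 2).
CH(OCOCH3): ester, 1 C=O (running total 3).
CH(OCOCH3): ester, 1 C=O (running total 4).
CH(OCOCH3): ester, 1 C=O (running total 5).
CH2COOCH2: ester, 1 C=O (running total 6).
CH(NHCOCH3): amide, 1 C=O (running total 7).
CHO: aldehyde, 1 C=O (running total 8).

8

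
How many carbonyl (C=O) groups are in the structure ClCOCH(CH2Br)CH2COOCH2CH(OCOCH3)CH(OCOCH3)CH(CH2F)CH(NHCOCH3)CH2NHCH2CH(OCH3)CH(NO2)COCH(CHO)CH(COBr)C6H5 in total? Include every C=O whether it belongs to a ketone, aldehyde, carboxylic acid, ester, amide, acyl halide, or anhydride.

8

ClCO: acyl halide, 1 C=O (running total 1).
CH2COOCH2: ester, 1 C=O (running total 2).
CH(OCOCH3): ester, 1 C=O (running total 3).
CH(OCOCH3): ester, 1 C=O (running total 4).
CH(NHCOCH3): amide, 1 C=O (running total 5).
CO: ketone, 1 C=O (running total 6).
CH(CHO): aldehyde, 1 C=O (running total 7).
CH(COBr): acyl halide, 1 C=O (running total 8).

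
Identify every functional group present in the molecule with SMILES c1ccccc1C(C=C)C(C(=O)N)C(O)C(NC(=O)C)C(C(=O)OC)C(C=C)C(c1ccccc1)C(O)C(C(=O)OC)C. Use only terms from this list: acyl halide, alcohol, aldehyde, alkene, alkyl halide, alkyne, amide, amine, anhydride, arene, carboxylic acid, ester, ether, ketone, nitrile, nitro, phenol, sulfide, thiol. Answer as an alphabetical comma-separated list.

C6H5– phenyl ring → arene.
pendant –CH=CH2: C=C double bond → alkene.
pendant –CONH2: carbonyl C bonded to C and N → amide.
–OH on an sp³ carbon → alcohol (secondary).
pendant –NHC(=O)CH3: N bonded to a carbonyl → amide (not amine).
pendant –COOCH3: carbonyl C bonded to C and –OCH3 → ester.
pendant –CH=CH2: C=C double bond → alkene.
pendant –C6H5: benzene ring → arene.
–OH on an sp³ carbon → alcohol (secondary).
pendant –COOCH3: carbonyl C bonded to C and –OCH3 → ester.

alcohol, alkene, amide, arene, ester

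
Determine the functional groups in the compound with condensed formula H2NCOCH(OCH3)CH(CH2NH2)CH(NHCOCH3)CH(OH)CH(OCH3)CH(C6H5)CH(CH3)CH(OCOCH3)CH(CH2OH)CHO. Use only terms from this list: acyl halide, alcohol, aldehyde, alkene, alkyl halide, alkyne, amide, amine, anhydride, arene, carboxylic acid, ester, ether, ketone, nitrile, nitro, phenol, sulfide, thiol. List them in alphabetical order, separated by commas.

alcohol, aldehyde, amide, amine, arene, ester, ether

Working along the chain:
  H2NCO: –C(=O)NH2: carbonyl C bonded to C and to N → amide (the N is not a separate amine).
  CH(OCH3): pendant –OCH3: C–O–C with sp³ C, no adjacent C=O → ether.
  CH(CH2NH2): pendant –CH2NH2: N on sp³ C, no adjacent C=O → amine.
  CH(NHCOCH3): pendant –NHC(=O)CH3: N bonded to a carbonyl → amide (not amine).
  CH(OH): –OH on an sp³ carbon → alcohol (secondary).
  CH(OCH3): pendant –OCH3: C–O–C with sp³ C, no adjacent C=O → ether.
  CH(C6H5): pendant –C6H5: benzene ring → arene.
  CH(OCOCH3): pendant –OC(=O)CH3: an acyloxy group → ester.
  CH(CH2OH): pendant –CH2OH on an sp³ backbone C → alcohol.
  CHO: terminal –CHO: carbonyl C bonded to H and C → aldehyde.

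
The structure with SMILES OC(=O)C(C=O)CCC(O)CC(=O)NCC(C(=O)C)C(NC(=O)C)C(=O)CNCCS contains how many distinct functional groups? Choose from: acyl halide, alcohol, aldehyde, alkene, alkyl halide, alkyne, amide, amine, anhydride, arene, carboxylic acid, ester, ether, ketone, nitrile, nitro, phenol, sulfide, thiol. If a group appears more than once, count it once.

Working along the chain:
  HOOC: –COOH: carbonyl C bonded to –OH and C → carboxylic acid (the –OH is not a separate alcohol).
  CH(CHO): pendant –CHO: carbonyl C bonded to C and H → aldehyde.
  CH(OH): –OH on an sp³ carbon → alcohol (secondary).
  CH2CONHCH2: –C(=O)–N– linkage → amide (the N is not an amine).
  CH(COCH3): pendant –COCH3: carbonyl C bonded to two carbons → ketone.
  CH(NHCOCH3): pendant –NHC(=O)CH3: N bonded to a carbonyl → amide (not amine).
  CO: –C(=O)– with carbon on both sides → ketone.
  CH2NHCH2: C–N–C with sp³ carbons and no adjacent C=O → amine (secondary).
  CH2SH: –SH on an sp³ carbon → thiol.
Distinct types present: alcohol, aldehyde, amide, amine, carboxylic acid, ketone, thiol.

7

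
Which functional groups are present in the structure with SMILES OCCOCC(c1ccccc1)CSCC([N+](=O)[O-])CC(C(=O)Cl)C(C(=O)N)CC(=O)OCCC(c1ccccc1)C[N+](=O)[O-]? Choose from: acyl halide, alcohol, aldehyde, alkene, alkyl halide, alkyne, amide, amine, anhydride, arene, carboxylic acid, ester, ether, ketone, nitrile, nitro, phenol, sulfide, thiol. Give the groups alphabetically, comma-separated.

Taking each segment in turn:
  HOCH2: HO– on an sp³ carbon → alcohol.
  CH2OCH2: C–O–C with sp³ carbons on both sides and no adjacent C=O → ether.
  CH(C6H5): pendant –C6H5: benzene ring → arene.
  CH2SCH2: C–S–C linkage → sulfide (thioether).
  CH(NO2): –NO2 on an sp³ carbon → nitro (the N=O is not a carbonyl).
  CH(COCl): pendant –C(=O)X: carbonyl C bonded to C and halogen → acyl halide.
  CH(CONH2): pendant –CONH2: carbonyl C bonded to C and N → amide.
  CH2COOCH2: –C(=O)–O–C with C on the carbonyl side → ester.
  CH(C6H5): pendant –C6H5: benzene ring → arene.
  CH2NO2: –NO2 on carbon → nitro group.

acyl halide, alcohol, amide, arene, ester, ether, nitro, sulfide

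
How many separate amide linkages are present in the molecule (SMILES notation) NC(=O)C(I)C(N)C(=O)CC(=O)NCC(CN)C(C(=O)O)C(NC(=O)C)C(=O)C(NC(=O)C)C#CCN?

4

–C(=O)NH2: carbonyl C bonded to C and to N → amide (the N is not a separate amine).
halogen on an sp³ carbon → alkyl halide.
–NH2 on an sp³ carbon with no adjacent C=O → amine.
–C(=O)– with carbon on both sides → ketone.
–C(=O)–N– linkage → amide (the N is not an amine).
pendant –CH2NH2: N on sp³ C, no adjacent C=O → amine.
pendant –COOH: carbonyl C bonded to C and –OH → carboxylic acid.
pendant –NHC(=O)CH3: N bonded to a carbonyl → amide (not amine).
–C(=O)– with carbon on both sides → ketone.
pendant –NHC(=O)CH3: N bonded to a carbonyl → amide (not amine).
C≡C triple bond → alkyne.
–NH2 on an sp³ carbon with no adjacent C=O → amine.
Amide appears at: H2NCO, CH2CONHCH2, CH(NHCOCH3), CH(NHCOCH3) → 4.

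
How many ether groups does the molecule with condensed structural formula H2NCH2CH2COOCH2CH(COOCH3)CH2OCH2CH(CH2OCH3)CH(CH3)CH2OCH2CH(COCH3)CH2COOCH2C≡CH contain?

–NH2 on an sp³ carbon with no adjacent C=O → amine.
–C(=O)–O–C with C on the carbonyl side → ester.
pendant –COOCH3: carbonyl C bonded to C and –OCH3 → ester.
C–O–C with sp³ carbons on both sides and no adjacent C=O → ether.
pendant –CH2OCH3: C–O–C linkage → ether.
C–O–C with sp³ carbons on both sides and no adjacent C=O → ether.
pendant –COCH3: carbonyl C bonded to two carbons → ketone.
–C(=O)–O–C with C on the carbonyl side → ester.
C≡C triple bond → alkyne.
Ether appears at: CH2OCH2, CH(CH2OCH3), CH2OCH2 → 3.

3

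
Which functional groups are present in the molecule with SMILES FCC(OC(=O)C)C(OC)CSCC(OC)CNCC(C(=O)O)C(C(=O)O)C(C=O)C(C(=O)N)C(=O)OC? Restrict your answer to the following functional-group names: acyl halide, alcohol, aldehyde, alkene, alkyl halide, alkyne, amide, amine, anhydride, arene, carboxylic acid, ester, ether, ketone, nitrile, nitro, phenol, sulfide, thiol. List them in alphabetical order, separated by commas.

Taking each segment in turn:
  FCH2: halogen on an sp³ carbon → alkyl halide.
  CH(OCOCH3): pendant –OC(=O)CH3: an acyloxy group → ester.
  CH(OCH3): pendant –OCH3: C–O–C with sp³ C, no adjacent C=O → ether.
  CH2SCH2: C–S–C linkage → sulfide (thioether).
  CH(OCH3): pendant –OCH3: C–O–C with sp³ C, no adjacent C=O → ether.
  CH2NHCH2: C–N–C with sp³ carbons and no adjacent C=O → amine (secondary).
  CH(COOH): pendant –COOH: carbonyl C bonded to C and –OH → carboxylic acid.
  CH(COOH): pendant –COOH: carbonyl C bonded to C and –OH → carboxylic acid.
  CH(CHO): pendant –CHO: carbonyl C bonded to C and H → aldehyde.
  CH(CONH2): pendant –CONH2: carbonyl C bonded to C and N → amide.
  COOCH3: –C(=O)OCH3: carbonyl C bonded to C and to –OCH3 → ester (not ketone + ether).

aldehyde, alkyl halide, amide, amine, carboxylic acid, ester, ether, sulfide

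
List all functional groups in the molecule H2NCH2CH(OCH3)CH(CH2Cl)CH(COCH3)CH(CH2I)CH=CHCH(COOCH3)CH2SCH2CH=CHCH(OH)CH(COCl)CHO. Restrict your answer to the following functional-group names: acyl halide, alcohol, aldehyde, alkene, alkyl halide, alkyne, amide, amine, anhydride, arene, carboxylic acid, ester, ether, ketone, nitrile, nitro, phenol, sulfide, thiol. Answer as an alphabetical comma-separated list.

Reading the structure from left to right:
  H2NCH2: –NH2 on an sp³ carbon with no adjacent C=O → amine.
  CH(OCH3): pendant –OCH3: C–O–C with sp³ C, no adjacent C=O → ether.
  CH(CH2Cl): pendant –CH2X: halogen on sp³ carbon → alkyl halide.
  CH(COCH3): pendant –COCH3: carbonyl C bonded to two carbons → ketone.
  CH(CH2I): pendant –CH2X: halogen on sp³ carbon → alkyl halide.
  CH=CH: C=C double bond → alkene.
  CH(COOCH3): pendant –COOCH3: carbonyl C bonded to C and –OCH3 → ester.
  CH2SCH2: C–S–C linkage → sulfide (thioether).
  CH=CH: C=C double bond → alkene.
  CH(OH): –OH on an sp³ carbon → alcohol (secondary).
  CH(COCl): pendant –C(=O)X: carbonyl C bonded to C and halogen → acyl halide.
  CHO: terminal –CHO: carbonyl C bonded to H and C → aldehyde.

acyl halide, alcohol, aldehyde, alkene, alkyl halide, amine, ester, ether, ketone, sulfide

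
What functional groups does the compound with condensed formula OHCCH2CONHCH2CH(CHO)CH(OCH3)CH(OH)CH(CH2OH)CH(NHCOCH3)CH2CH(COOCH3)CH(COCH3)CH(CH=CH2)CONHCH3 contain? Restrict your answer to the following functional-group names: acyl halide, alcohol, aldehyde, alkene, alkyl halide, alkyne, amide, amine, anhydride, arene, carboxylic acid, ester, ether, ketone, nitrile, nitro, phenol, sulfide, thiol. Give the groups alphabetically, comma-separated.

alcohol, aldehyde, alkene, amide, ester, ether, ketone

terminal –CHO: carbonyl C bonded to H and C → aldehyde.
–C(=O)–N– linkage → amide (the N is not an amine).
pendant –CHO: carbonyl C bonded to C and H → aldehyde.
pendant –OCH3: C–O–C with sp³ C, no adjacent C=O → ether.
–OH on an sp³ carbon → alcohol (secondary).
pendant –CH2OH on an sp³ backbone C → alcohol.
pendant –NHC(=O)CH3: N bonded to a carbonyl → amide (not amine).
pendant –COOCH3: carbonyl C bonded to C and –OCH3 → ester.
pendant –COCH3: carbonyl C bonded to two carbons → ketone.
pendant –CH=CH2: C=C double bond → alkene.
–C(=O)NHCH3: carbonyl C bonded to C and to N → amide (the N is not an amine).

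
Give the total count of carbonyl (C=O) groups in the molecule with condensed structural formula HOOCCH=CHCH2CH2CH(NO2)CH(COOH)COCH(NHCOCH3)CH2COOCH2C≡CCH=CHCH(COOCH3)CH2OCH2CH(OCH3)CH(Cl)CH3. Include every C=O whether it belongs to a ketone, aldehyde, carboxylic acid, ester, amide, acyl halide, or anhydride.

HOOC: carboxylic acid, 1 C=O (running total 1).
CH(COOH): carboxylic acid, 1 C=O (running total 2).
CO: ketone, 1 C=O (running total 3).
CH(NHCOCH3): amide, 1 C=O (running total 4).
CH2COOCH2: ester, 1 C=O (running total 5).
CH(COOCH3): ester, 1 C=O (running total 6).

6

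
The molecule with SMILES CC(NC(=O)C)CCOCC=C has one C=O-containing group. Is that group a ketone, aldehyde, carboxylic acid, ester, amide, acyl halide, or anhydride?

The carbonyl is in the CH(NHCOCH3) segment: pendant –NHC(=O)CH3: N bonded to a carbonyl → amide (not amine).

amide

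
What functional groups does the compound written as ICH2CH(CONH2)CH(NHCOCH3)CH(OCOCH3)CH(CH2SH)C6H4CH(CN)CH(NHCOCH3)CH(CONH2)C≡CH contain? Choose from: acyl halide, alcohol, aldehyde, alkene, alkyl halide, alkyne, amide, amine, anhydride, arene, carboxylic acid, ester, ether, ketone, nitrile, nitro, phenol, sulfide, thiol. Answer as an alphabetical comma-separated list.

Taking each segment in turn:
  ICH2: halogen on an sp³ carbon → alkyl halide.
  CH(CONH2): pendant –CONH2: carbonyl C bonded to C and N → amide.
  CH(NHCOCH3): pendant –NHC(=O)CH3: N bonded to a carbonyl → amide (not amine).
  CH(OCOCH3): pendant –OC(=O)CH3: an acyloxy group → ester.
  CH(CH2SH): pendant –CH2SH → thiol.
  C6H4: para-disubstituted benzene ring → arene.
  CH(CN): pendant –C≡N: nitrile.
  CH(NHCOCH3): pendant –NHC(=O)CH3: N bonded to a carbonyl → amide (not amine).
  CH(CONH2): pendant –CONH2: carbonyl C bonded to C and N → amide.
  C≡CH: C≡C triple bond → alkyne.

alkyl halide, alkyne, amide, arene, ester, nitrile, thiol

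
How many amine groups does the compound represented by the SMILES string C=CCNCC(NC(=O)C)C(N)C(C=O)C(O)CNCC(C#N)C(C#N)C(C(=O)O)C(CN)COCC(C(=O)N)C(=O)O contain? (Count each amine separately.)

4

Working along the chain:
  CH2=CH: C=C double bond → alkene.
  CH2NHCH2: C–N–C with sp³ carbons and no adjacent C=O → amine (secondary).
  CH(NHCOCH3): pendant –NHC(=O)CH3: N bonded to a carbonyl → amide (not amine).
  CH(NH2): –NH2 on an sp³ carbon with no adjacent C=O → amine.
  CH(CHO): pendant –CHO: carbonyl C bonded to C and H → aldehyde.
  CH(OH): –OH on an sp³ carbon → alcohol (secondary).
  CH2NHCH2: C–N–C with sp³ carbons and no adjacent C=O → amine (secondary).
  CH(CN): pendant –C≡N: nitrile.
  CH(CN): pendant –C≡N: nitrile.
  CH(COOH): pendant –COOH: carbonyl C bonded to C and –OH → carboxylic acid.
  CH(CH2NH2): pendant –CH2NH2: N on sp³ C, no adjacent C=O → amine.
  CH2OCH2: C–O–C with sp³ carbons on both sides and no adjacent C=O → ether.
  CH(CONH2): pendant –CONH2: carbonyl C bonded to C and N → amide.
  COOH: –COOH: carbonyl C bonded to –OH and C → carboxylic acid (the –OH is not a separate alcohol).
Amine appears at: CH2NHCH2, CH(NH2), CH2NHCH2, CH(CH2NH2) → 4.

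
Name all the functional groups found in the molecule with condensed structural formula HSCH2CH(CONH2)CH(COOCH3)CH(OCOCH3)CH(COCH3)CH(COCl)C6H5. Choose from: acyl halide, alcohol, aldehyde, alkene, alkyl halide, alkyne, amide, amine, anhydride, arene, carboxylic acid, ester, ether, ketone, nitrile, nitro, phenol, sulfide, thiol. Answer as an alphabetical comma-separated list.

–SH on an sp³ carbon → thiol.
pendant –CONH2: carbonyl C bonded to C and N → amide.
pendant –COOCH3: carbonyl C bonded to C and –OCH3 → ester.
pendant –OC(=O)CH3: an acyloxy group → ester.
pendant –COCH3: carbonyl C bonded to two carbons → ketone.
pendant –C(=O)X: carbonyl C bonded to C and halogen → acyl halide.
–C6H5 phenyl ring → arene.

acyl halide, amide, arene, ester, ketone, thiol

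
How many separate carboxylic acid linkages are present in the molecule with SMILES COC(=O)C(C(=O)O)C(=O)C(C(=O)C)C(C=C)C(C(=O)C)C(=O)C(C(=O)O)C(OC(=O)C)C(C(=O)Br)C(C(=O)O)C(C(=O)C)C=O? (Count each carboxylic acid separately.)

3

CH3O–C(=O)–: carbonyl C bonded to C and to –OCH3 → ester (not ketone + ether).
pendant –COOH: carbonyl C bonded to C and –OH → carboxylic acid.
–C(=O)– with carbon on both sides → ketone.
pendant –COCH3: carbonyl C bonded to two carbons → ketone.
pendant –CH=CH2: C=C double bond → alkene.
pendant –COCH3: carbonyl C bonded to two carbons → ketone.
–C(=O)– with carbon on both sides → ketone.
pendant –COOH: carbonyl C bonded to C and –OH → carboxylic acid.
pendant –OC(=O)CH3: an acyloxy group → ester.
pendant –C(=O)X: carbonyl C bonded to C and halogen → acyl halide.
pendant –COOH: carbonyl C bonded to C and –OH → carboxylic acid.
pendant –COCH3: carbonyl C bonded to two carbons → ketone.
terminal –CHO: carbonyl C bonded to H and C → aldehyde.
Carboxylic acid appears at: CH(COOH), CH(COOH), CH(COOH) → 3.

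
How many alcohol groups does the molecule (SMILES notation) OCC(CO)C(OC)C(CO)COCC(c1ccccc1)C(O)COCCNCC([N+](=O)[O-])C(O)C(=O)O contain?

5

Taking each segment in turn:
  HOCH2: HO– on an sp³ carbon → alcohol.
  CH(CH2OH): pendant –CH2OH on an sp³ backbone C → alcohol.
  CH(OCH3): pendant –OCH3: C–O–C with sp³ C, no adjacent C=O → ether.
  CH(CH2OH): pendant –CH2OH on an sp³ backbone C → alcohol.
  CH2OCH2: C–O–C with sp³ carbons on both sides and no adjacent C=O → ether.
  CH(C6H5): pendant –C6H5: benzene ring → arene.
  CH(OH): –OH on an sp³ carbon → alcohol (secondary).
  CH2OCH2: C–O–C with sp³ carbons on both sides and no adjacent C=O → ether.
  CH2NHCH2: C–N–C with sp³ carbons and no adjacent C=O → amine (secondary).
  CH(NO2): –NO2 on an sp³ carbon → nitro (the N=O is not a carbonyl).
  CH(OH): –OH on an sp³ carbon → alcohol (secondary).
  COOH: –COOH: carbonyl C bonded to –OH and C → carboxylic acid (the –OH is not a separate alcohol).
Alcohol appears at: HOCH2, CH(CH2OH), CH(CH2OH), CH(OH), CH(OH) → 5.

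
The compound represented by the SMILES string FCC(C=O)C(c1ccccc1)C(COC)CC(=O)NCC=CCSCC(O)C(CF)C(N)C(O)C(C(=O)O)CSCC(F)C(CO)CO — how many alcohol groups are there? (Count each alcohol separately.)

4

halogen on an sp³ carbon → alkyl halide.
pendant –CHO: carbonyl C bonded to C and H → aldehyde.
pendant –C6H5: benzene ring → arene.
pendant –CH2OCH3: C–O–C linkage → ether.
–C(=O)–N– linkage → amide (the N is not an amine).
C=C double bond → alkene.
C–S–C linkage → sulfide (thioether).
–OH on an sp³ carbon → alcohol (secondary).
pendant –CH2X: halogen on sp³ carbon → alkyl halide.
–NH2 on an sp³ carbon with no adjacent C=O → amine.
–OH on an sp³ carbon → alcohol (secondary).
pendant –COOH: carbonyl C bonded to C and –OH → carboxylic acid.
C–S–C linkage → sulfide (thioether).
halogen on an sp³ carbon → alkyl halide.
pendant –CH2OH on an sp³ backbone C → alcohol.
–OH on an sp³ carbon → alcohol.
Alcohol appears at: CH(OH), CH(OH), CH(CH2OH), CH2OH → 4.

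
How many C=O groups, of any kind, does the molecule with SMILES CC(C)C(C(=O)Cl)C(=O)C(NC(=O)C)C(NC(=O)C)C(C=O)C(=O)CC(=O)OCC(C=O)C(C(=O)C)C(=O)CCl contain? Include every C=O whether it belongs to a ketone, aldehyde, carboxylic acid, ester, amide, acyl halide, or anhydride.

10

CH(COCl): acyl halide, 1 C=O (running total 1).
CO: ketone, 1 C=O (running total 2).
CH(NHCOCH3): amide, 1 C=O (running total 3).
CH(NHCOCH3): amide, 1 C=O (running total 4).
CH(CHO): aldehyde, 1 C=O (running total 5).
CO: ketone, 1 C=O (running total 6).
CH2COOCH2: ester, 1 C=O (running total 7).
CH(CHO): aldehyde, 1 C=O (running total 8).
CH(COCH3): ketone, 1 C=O (running total 9).
CO: ketone, 1 C=O (running total 10).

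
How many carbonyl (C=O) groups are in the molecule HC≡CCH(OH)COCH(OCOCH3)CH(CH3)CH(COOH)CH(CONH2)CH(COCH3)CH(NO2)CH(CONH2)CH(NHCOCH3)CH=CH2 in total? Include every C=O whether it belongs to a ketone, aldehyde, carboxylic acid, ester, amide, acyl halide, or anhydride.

7

CO: ketone, 1 C=O (running total 1).
CH(OCOCH3): ester, 1 C=O (running total 2).
CH(COOH): carboxylic acid, 1 C=O (running total 3).
CH(CONH2): amide, 1 C=O (running total 4).
CH(COCH3): ketone, 1 C=O (running total 5).
CH(CONH2): amide, 1 C=O (running total 6).
CH(NHCOCH3): amide, 1 C=O (running total 7).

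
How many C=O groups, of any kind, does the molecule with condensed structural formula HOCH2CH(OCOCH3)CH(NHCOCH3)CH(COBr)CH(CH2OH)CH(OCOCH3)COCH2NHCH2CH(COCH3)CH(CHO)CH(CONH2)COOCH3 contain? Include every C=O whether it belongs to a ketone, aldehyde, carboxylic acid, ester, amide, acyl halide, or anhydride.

9

CH(OCOCH3): ester, 1 C=O (running total 1).
CH(NHCOCH3): amide, 1 C=O (running total 2).
CH(COBr): acyl halide, 1 C=O (running total 3).
CH(OCOCH3): ester, 1 C=O (running total 4).
CO: ketone, 1 C=O (running total 5).
CH(COCH3): ketone, 1 C=O (running total 6).
CH(CHO): aldehyde, 1 C=O (running total 7).
CH(CONH2): amide, 1 C=O (running total 8).
COOCH3: ester, 1 C=O (running total 9).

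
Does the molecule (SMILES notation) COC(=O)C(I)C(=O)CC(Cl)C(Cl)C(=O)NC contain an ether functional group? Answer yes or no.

no

Reading the structure from left to right:
  CH3OOC: CH3O–C(=O)–: carbonyl C bonded to C and to –OCH3 → ester (not ketone + ether).
  CH(I): halogen on an sp³ carbon → alkyl halide.
  CO: –C(=O)– with carbon on both sides → ketone.
  CH(Cl): halogen on an sp³ carbon → alkyl halide.
  CH(Cl): halogen on an sp³ carbon → alkyl halide.
  CONHCH3: –C(=O)NHCH3: carbonyl C bonded to C and to N → amide (the N is not an amine).
In CH3OOC, the C–O–C oxygen is adjacent to a C=O, so it belongs to an ester, not an ether.
The groups actually present are: alkyl halide, amide, ester, ketone.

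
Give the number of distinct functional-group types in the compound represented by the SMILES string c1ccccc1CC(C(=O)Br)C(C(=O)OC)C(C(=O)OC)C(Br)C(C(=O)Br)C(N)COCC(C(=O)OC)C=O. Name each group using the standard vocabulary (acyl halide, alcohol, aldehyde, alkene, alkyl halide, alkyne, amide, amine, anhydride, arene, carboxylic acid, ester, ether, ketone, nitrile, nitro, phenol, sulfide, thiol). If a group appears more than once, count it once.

Working along the chain:
  C6H5: C6H5– phenyl ring → arene.
  CH(COBr): pendant –C(=O)X: carbonyl C bonded to C and halogen → acyl halide.
  CH(COOCH3): pendant –COOCH3: carbonyl C bonded to C and –OCH3 → ester.
  CH(COOCH3): pendant –COOCH3: carbonyl C bonded to C and –OCH3 → ester.
  CH(Br): halogen on an sp³ carbon → alkyl halide.
  CH(COBr): pendant –C(=O)X: carbonyl C bonded to C and halogen → acyl halide.
  CH(NH2): –NH2 on an sp³ carbon with no adjacent C=O → amine.
  CH2OCH2: C–O–C with sp³ carbons on both sides and no adjacent C=O → ether.
  CH(COOCH3): pendant –COOCH3: carbonyl C bonded to C and –OCH3 → ester.
  CHO: terminal –CHO: carbonyl C bonded to H and C → aldehyde.
Distinct types present: acyl halide, aldehyde, alkyl halide, amine, arene, ester, ether.

7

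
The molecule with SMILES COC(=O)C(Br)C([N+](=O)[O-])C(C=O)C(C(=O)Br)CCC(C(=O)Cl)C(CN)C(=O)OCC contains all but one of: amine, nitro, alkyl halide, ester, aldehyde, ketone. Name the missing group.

amine: present (CH(CH2NH2) — pendant –CH2NH2: N on sp³ C, no adjacent C=O → amine).
aldehyde: present (CH(CHO) — pendant –CHO: carbonyl C bonded to C and H → aldehyde).
nitro: present (CH(NO2) — –NO2 on an sp³ carbon → nitro (the N=O is not a carbonyl)).
alkyl halide: present (CH(Br) — halogen on an sp³ carbon → alkyl halide).
ester: present (CH3OOC — CH3O–C(=O)–: carbonyl C bonded to C and to –OCH3 → ester (not ketone + ether)).
ketone: absent. In each of CH3OOC and COOCH2CH3, the C=O is bonded to an –O–C group, which defines an ester, not a ketone. In CH(CHO), the carbonyl carbon carries an H, so it is an aldehyde, not a ketone. In each of CH(COBr) and CH(COCl), the C=O is bonded to a halogen, which defines an acyl halide, not a ketone.

ketone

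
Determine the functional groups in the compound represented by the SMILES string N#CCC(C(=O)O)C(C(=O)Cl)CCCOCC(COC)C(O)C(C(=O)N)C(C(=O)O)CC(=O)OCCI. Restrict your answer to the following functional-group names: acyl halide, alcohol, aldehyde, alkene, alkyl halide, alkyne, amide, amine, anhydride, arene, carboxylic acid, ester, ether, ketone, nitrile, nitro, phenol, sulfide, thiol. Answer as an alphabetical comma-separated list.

N≡C–: carbon triple-bonded to nitrogen → nitrile.
pendant –COOH: carbonyl C bonded to C and –OH → carboxylic acid.
pendant –C(=O)X: carbonyl C bonded to C and halogen → acyl halide.
C–O–C with sp³ carbons on both sides and no adjacent C=O → ether.
pendant –CH2OCH3: C–O–C linkage → ether.
–OH on an sp³ carbon → alcohol (secondary).
pendant –CONH2: carbonyl C bonded to C and N → amide.
pendant –COOH: carbonyl C bonded to C and –OH → carboxylic acid.
–C(=O)–O–C with C on the carbonyl side → ester.
halogen on an sp³ carbon → alkyl halide.

acyl halide, alcohol, alkyl halide, amide, carboxylic acid, ester, ether, nitrile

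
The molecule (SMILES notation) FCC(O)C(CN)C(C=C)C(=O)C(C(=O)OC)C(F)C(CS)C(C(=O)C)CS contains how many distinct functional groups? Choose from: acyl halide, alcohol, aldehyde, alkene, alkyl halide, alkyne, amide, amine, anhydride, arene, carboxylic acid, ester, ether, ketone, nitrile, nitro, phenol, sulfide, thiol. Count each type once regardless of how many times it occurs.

7

Working along the chain:
  FCH2: halogen on an sp³ carbon → alkyl halide.
  CH(OH): –OH on an sp³ carbon → alcohol (secondary).
  CH(CH2NH2): pendant –CH2NH2: N on sp³ C, no adjacent C=O → amine.
  CH(CH=CH2): pendant –CH=CH2: C=C double bond → alkene.
  CO: –C(=O)– with carbon on both sides → ketone.
  CH(COOCH3): pendant –COOCH3: carbonyl C bonded to C and –OCH3 → ester.
  CH(F): halogen on an sp³ carbon → alkyl halide.
  CH(CH2SH): pendant –CH2SH → thiol.
  CH(COCH3): pendant –COCH3: carbonyl C bonded to two carbons → ketone.
  CH2SH: –SH on an sp³ carbon → thiol.
Distinct types present: alcohol, alkene, alkyl halide, amine, ester, ketone, thiol.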